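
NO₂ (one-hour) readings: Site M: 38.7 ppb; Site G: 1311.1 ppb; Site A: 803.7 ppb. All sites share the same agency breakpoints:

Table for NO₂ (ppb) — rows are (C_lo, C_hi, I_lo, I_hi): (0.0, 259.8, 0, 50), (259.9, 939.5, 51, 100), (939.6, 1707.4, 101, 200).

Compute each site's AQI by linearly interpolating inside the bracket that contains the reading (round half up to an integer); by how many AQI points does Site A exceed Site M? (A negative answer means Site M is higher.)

83

Site M: 38.7 lies in 0.0–259.8, so I_lo=0, I_hi=50, C_lo=0.0, C_hi=259.8.
(50−0)/(259.8−0.0) × (38.7−0.0) + 0 = 50/259.8 × 38.7 + 0 ≈ 7.45 → 7.
Site G: 1311.1 lies in 939.6–1707.4, so I_lo=101, I_hi=200, C_lo=939.6, C_hi=1707.4.
(200−101)/(1707.4−939.6) × (1311.1−939.6) + 101 = 99/767.8 × 371.5 + 101 ≈ 148.90 → 149.
Site A: row 259.9–939.5 (AQI 51–100). (100−51)·(803.7−259.9)/(939.5−259.9) + 51 = 49·543.8/679.6 + 51 ≈ 90.21 → 90.
AQIs: Site M=7, Site G=149, Site A=90. Site A (90) − Site M (7) = 83.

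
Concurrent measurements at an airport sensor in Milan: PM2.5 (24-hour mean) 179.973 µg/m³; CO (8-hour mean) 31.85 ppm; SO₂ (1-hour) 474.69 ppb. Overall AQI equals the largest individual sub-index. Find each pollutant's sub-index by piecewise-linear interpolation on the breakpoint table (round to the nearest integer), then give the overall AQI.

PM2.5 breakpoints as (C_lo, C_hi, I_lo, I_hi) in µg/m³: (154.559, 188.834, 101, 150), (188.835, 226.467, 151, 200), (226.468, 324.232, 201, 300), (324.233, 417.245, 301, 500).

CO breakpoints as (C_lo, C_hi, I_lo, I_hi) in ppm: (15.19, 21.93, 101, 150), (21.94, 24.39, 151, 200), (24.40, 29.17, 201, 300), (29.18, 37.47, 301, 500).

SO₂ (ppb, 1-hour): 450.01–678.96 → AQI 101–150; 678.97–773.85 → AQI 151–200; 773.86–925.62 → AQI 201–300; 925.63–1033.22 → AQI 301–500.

365

PM2.5: 179.973 lies in 154.559–188.834, so I_lo=101, I_hi=150, C_lo=154.559, C_hi=188.834.
(150−101)/(188.834−154.559) × (179.973−154.559) + 101 = 49/34.275 × 25.414 + 101 ≈ 137.33 → 137.
CO: 31.85 lies in 29.18–37.47, so I_lo=301, I_hi=500, C_lo=29.18, C_hi=37.47.
(500−301)/(37.47−29.18) × (31.85−29.18) + 301 = 199/8.29 × 2.67 + 301 ≈ 365.09 → 365.
SO₂ 474.69: bracket 450.01–678.96 → index 101–150; slope 49/228.95, offset 24.68.
AQI = 101 + 49/228.95·24.68 ≈ 106.28 ⇒ 106.
Sub-indices: PM2.5→137, CO→365, SO₂→106. Overall AQI = max = 365; dominant pollutant is CO.
AQI 365: Hazardous.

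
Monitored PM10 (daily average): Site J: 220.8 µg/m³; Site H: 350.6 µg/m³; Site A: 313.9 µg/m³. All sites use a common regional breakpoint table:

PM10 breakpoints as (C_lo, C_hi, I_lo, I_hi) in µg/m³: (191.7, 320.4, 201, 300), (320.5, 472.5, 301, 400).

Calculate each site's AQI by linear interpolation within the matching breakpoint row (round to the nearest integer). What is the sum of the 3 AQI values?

Site J: row 191.7–320.4 (AQI 201–300). (300−201)·(220.8−191.7)/(320.4−191.7) + 201 = 99·29.1/128.7 + 201 ≈ 223.38 → 223.
Site H 350.6: bracket 320.5–472.5 → index 301–400; slope 99/152.0, offset 30.1.
AQI = 301 + 99/152.0·30.1 ≈ 320.60 ⇒ 321.
Site A: 313.9 lies in 191.7–320.4, so I_lo=201, I_hi=300, C_lo=191.7, C_hi=320.4.
(300−201)/(320.4−191.7) × (313.9−191.7) + 201 = 99/128.7 × 122.2 + 201 ≈ 295.00 → 295.
AQIs: Site J=223, Site H=321, Site A=295. Sum = 223 + 321 + 295 = 839.

839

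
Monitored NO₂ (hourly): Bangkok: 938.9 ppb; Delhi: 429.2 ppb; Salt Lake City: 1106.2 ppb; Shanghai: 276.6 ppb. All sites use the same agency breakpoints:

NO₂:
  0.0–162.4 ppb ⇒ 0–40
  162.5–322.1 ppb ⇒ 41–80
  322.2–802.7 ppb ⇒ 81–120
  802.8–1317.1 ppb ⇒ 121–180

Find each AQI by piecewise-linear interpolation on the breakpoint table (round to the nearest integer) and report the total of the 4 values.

452

Bangkok: 938.9 lies in 802.8–1317.1, so I_lo=121, I_hi=180, C_lo=802.8, C_hi=1317.1.
(180−121)/(1317.1−802.8) × (938.9−802.8) + 121 = 59/514.3 × 136.1 + 121 ≈ 136.61 → 137.
Delhi: 429.2 lies in 322.2–802.7, so I_lo=81, I_hi=120, C_lo=322.2, C_hi=802.7.
(120−81)/(802.7−322.2) × (429.2−322.2) + 81 = 39/480.5 × 107.0 + 81 ≈ 89.68 → 90.
Salt Lake City: 1106.2 lies in 802.8–1317.1, so I_lo=121, I_hi=180, C_lo=802.8, C_hi=1317.1.
(180−121)/(1317.1−802.8) × (1106.2−802.8) + 121 = 59/514.3 × 303.4 + 121 ≈ 155.81 → 156.
Shanghai: row 162.5–322.1 (AQI 41–80). (80−41)·(276.6−162.5)/(322.1−162.5) + 41 = 39·114.1/159.6 + 41 ≈ 68.88 → 69.
AQIs: Bangkok=137, Delhi=90, Salt Lake City=156, Shanghai=69. Sum = 137 + 90 + 156 + 69 = 452.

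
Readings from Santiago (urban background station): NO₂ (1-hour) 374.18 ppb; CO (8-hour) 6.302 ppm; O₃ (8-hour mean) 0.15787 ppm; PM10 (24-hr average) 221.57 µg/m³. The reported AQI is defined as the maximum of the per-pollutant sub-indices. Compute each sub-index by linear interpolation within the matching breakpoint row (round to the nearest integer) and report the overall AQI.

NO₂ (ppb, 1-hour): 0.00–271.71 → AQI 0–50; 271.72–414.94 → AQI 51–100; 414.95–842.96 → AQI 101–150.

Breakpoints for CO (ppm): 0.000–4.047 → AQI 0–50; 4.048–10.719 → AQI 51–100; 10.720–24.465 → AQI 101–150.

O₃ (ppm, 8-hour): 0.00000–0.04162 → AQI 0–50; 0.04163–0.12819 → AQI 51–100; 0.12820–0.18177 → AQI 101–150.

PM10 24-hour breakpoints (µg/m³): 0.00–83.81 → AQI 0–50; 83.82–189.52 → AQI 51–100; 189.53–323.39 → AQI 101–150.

NO₂: row 271.72–414.94 (AQI 51–100). (100−51)·(374.18−271.72)/(414.94−271.72) + 51 = 49·102.46/143.22 + 51 ≈ 86.05 → 86.
CO: 6.302 lies in 4.048–10.719, so I_lo=51, I_hi=100, C_lo=4.048, C_hi=10.719.
(100−51)/(10.719−4.048) × (6.302−4.048) + 51 = 49/6.671 × 2.254 + 51 ≈ 67.56 → 68.
O₃: 0.15787 ∈ [0.12820, 0.18177] ↔ index [101, 150].
101 + (0.15787−0.12820)·(150−101)/(0.18177−0.12820) = 101 + 0.02967·49/0.05357 ≈ 128.14, so AQI = 128.
PM10 221.57: bracket 189.53–323.39 → index 101–150; slope 49/133.86, offset 32.04.
AQI = 101 + 49/133.86·32.04 ≈ 112.73 ⇒ 113.
Sub-indices: NO₂→86, CO→68, O₃→128, PM10→113. Overall AQI = max = 128; dominant pollutant is O₃.

128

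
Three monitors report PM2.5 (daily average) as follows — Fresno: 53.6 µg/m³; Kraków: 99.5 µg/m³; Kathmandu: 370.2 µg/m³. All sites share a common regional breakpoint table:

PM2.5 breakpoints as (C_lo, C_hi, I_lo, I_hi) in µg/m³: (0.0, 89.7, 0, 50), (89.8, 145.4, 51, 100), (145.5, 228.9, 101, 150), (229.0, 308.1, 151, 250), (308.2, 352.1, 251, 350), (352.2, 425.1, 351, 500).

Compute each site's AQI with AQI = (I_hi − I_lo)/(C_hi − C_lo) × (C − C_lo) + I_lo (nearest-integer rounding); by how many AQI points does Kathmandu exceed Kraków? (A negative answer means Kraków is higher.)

328

Fresno: 53.6 lies in 0.0–89.7, so I_lo=0, I_hi=50, C_lo=0.0, C_hi=89.7.
(50−0)/(89.7−0.0) × (53.6−0.0) + 0 = 50/89.7 × 53.6 + 0 ≈ 29.88 → 30.
Kraków: 99.5 lies in 89.8–145.4, so I_lo=51, I_hi=100, C_lo=89.8, C_hi=145.4.
(100−51)/(145.4−89.8) × (99.5−89.8) + 51 = 49/55.6 × 9.7 + 51 ≈ 59.55 → 60.
Kathmandu 370.2: bracket 352.2–425.1 → index 351–500; slope 149/72.9, offset 18.0.
AQI = 351 + 149/72.9·18.0 ≈ 387.79 ⇒ 388.
AQIs: Fresno=30, Kraków=60, Kathmandu=388. Kathmandu (388) − Kraków (60) = 328.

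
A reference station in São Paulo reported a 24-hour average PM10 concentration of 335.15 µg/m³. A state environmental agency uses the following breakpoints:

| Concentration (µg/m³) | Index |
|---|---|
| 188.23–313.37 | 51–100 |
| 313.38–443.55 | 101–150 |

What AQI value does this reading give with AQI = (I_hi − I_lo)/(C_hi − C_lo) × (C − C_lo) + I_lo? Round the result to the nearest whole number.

109

PM10: 335.15 ∈ [313.38, 443.55] ↔ index [101, 150].
101 + (335.15−313.38)·(150−101)/(443.55−313.38) = 101 + 21.77·49/130.17 ≈ 109.19, so AQI = 109.
AQI 109 falls in the Unhealthy for Sensitive Groups category.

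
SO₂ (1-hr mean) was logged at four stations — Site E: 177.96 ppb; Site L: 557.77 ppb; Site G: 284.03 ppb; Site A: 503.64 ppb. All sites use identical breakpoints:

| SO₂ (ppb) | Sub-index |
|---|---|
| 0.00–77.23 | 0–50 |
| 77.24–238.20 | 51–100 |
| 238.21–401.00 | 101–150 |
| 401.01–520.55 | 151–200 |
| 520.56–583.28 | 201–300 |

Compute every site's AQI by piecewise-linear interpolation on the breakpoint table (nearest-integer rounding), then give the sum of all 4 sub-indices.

Site E 177.96: bracket 77.24–238.20 → index 51–100; slope 49/160.96, offset 100.72.
AQI = 51 + 49/160.96·100.72 ≈ 81.66 ⇒ 82.
Site L 557.77: bracket 520.56–583.28 → index 201–300; slope 99/62.72, offset 37.21.
AQI = 201 + 99/62.72·37.21 ≈ 259.73 ⇒ 260.
Site G: row 238.21–401.00 (AQI 101–150). (150−101)·(284.03−238.21)/(401.00−238.21) + 101 = 49·45.82/162.79 + 101 ≈ 114.79 → 115.
Site A: 503.64 lies in 401.01–520.55, so I_lo=151, I_hi=200, C_lo=401.01, C_hi=520.55.
(200−151)/(520.55−401.01) × (503.64−401.01) + 151 = 49/119.54 × 102.63 + 151 ≈ 193.07 → 193.
AQIs: Site E=82, Site L=260, Site G=115, Site A=193. Sum = 82 + 260 + 115 + 193 = 650.

650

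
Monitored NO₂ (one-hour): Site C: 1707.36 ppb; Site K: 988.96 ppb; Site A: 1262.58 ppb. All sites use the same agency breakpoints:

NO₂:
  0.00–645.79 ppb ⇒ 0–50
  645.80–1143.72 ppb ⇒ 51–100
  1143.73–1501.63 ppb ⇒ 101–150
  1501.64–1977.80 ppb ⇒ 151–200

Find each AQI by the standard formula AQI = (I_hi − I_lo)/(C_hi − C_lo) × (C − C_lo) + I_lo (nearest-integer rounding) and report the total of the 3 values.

374

Site C 1707.36: bracket 1501.64–1977.80 → index 151–200; slope 49/476.16, offset 205.72.
AQI = 151 + 49/476.16·205.72 ≈ 172.17 ⇒ 172.
Site K: 988.96 lies in 645.80–1143.72, so I_lo=51, I_hi=100, C_lo=645.80, C_hi=1143.72.
(100−51)/(1143.72−645.80) × (988.96−645.80) + 51 = 49/497.92 × 343.16 + 51 ≈ 84.77 → 85.
Site A: 1262.58 lies in 1143.73–1501.63, so I_lo=101, I_hi=150, C_lo=1143.73, C_hi=1501.63.
(150−101)/(1501.63−1143.73) × (1262.58−1143.73) + 101 = 49/357.90 × 118.85 + 101 ≈ 117.27 → 117.
AQIs: Site C=172, Site K=85, Site A=117. Sum = 172 + 85 + 117 = 374.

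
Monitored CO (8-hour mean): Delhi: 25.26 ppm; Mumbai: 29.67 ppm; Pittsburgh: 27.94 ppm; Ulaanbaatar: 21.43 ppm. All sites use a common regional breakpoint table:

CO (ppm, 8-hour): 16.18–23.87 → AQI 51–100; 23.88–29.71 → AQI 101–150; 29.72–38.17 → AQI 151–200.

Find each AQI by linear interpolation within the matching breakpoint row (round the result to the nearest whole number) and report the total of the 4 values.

482

Delhi: 25.26 ∈ [23.88, 29.71] ↔ index [101, 150].
101 + (25.26−23.88)·(150−101)/(29.71−23.88) = 101 + 1.38·49/5.83 ≈ 112.60, so AQI = 113.
Mumbai: row 23.88–29.71 (AQI 101–150). (150−101)·(29.67−23.88)/(29.71−23.88) + 101 = 49·5.79/5.83 + 101 ≈ 149.66 → 150.
Pittsburgh: 27.94 lies in 23.88–29.71, so I_lo=101, I_hi=150, C_lo=23.88, C_hi=29.71.
(150−101)/(29.71−23.88) × (27.94−23.88) + 101 = 49/5.83 × 4.06 + 101 ≈ 135.12 → 135.
Ulaanbaatar: 21.43 ∈ [16.18, 23.87] ↔ index [51, 100].
51 + (21.43−16.18)·(100−51)/(23.87−16.18) = 51 + 5.25·49/7.69 ≈ 84.45, so AQI = 84.
AQIs: Delhi=113, Mumbai=150, Pittsburgh=135, Ulaanbaatar=84. Sum = 113 + 150 + 135 + 84 = 482.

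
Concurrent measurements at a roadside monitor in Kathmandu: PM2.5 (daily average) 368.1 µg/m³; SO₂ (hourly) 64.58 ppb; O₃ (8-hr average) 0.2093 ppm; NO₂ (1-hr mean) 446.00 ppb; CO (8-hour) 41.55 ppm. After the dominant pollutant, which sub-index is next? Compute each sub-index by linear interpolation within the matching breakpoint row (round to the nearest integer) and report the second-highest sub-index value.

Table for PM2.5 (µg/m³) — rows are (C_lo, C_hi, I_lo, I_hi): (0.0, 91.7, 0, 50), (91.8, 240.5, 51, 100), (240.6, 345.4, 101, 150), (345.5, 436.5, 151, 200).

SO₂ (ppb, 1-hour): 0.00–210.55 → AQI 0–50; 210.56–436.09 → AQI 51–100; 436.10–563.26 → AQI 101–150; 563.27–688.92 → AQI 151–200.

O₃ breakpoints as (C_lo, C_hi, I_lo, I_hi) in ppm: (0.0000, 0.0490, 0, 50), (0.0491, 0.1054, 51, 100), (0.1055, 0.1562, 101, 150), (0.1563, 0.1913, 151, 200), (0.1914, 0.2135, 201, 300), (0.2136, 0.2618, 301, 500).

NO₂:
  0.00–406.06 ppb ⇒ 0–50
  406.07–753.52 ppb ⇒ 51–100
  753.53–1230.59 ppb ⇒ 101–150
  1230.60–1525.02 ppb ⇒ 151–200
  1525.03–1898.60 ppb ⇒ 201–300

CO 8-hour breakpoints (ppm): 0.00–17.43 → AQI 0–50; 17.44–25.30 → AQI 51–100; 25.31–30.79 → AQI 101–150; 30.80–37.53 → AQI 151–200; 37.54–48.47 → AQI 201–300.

237

PM2.5: 368.1 lies in 345.5–436.5, so I_lo=151, I_hi=200, C_lo=345.5, C_hi=436.5.
(200−151)/(436.5−345.5) × (368.1−345.5) + 151 = 49/91.0 × 22.6 + 151 ≈ 163.17 → 163.
SO₂: 64.58 lies in 0.00–210.55, so I_lo=0, I_hi=50, C_lo=0.00, C_hi=210.55.
(50−0)/(210.55−0.00) × (64.58−0.00) + 0 = 50/210.55 × 64.58 + 0 ≈ 15.34 → 15.
O₃ 0.2093: bracket 0.1914–0.2135 → index 201–300; slope 99/0.0221, offset 0.0179.
AQI = 201 + 99/0.0221·0.0179 ≈ 281.19 ⇒ 281.
NO₂ 446.00: bracket 406.07–753.52 → index 51–100; slope 49/347.45, offset 39.93.
AQI = 51 + 49/347.45·39.93 ≈ 56.63 ⇒ 57.
CO: 41.55 lies in 37.54–48.47, so I_lo=201, I_hi=300, C_lo=37.54, C_hi=48.47.
(300−201)/(48.47−37.54) × (41.55−37.54) + 201 = 99/10.93 × 4.01 + 201 ≈ 237.32 → 237.
Sub-indices: PM2.5→163, SO₂→15, O₃→281, NO₂→57, CO→237. Ranked high→low: 281, 237, 163, 57, 15. Second-highest sub-index = 237.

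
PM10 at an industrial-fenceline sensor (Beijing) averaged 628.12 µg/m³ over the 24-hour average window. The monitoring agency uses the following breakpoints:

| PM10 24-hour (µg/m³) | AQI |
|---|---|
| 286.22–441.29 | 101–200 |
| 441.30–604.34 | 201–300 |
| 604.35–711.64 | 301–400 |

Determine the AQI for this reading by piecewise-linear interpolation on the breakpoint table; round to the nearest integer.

323

PM10 628.12: bracket 604.35–711.64 → index 301–400; slope 99/107.29, offset 23.77.
AQI = 301 + 99/107.29·23.77 ≈ 322.93 ⇒ 323.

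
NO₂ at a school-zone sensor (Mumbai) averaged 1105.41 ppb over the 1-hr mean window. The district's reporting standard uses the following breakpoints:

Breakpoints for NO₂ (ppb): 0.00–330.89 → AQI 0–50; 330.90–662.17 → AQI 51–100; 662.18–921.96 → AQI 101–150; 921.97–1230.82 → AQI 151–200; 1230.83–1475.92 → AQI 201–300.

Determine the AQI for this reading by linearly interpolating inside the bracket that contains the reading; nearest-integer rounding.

NO₂: 1105.41 ∈ [921.97, 1230.82] ↔ index [151, 200].
151 + (1105.41−921.97)·(200−151)/(1230.82−921.97) = 151 + 183.44·49/308.85 ≈ 180.10, so AQI = 180.
AQI 180 falls in the Unhealthy category.

180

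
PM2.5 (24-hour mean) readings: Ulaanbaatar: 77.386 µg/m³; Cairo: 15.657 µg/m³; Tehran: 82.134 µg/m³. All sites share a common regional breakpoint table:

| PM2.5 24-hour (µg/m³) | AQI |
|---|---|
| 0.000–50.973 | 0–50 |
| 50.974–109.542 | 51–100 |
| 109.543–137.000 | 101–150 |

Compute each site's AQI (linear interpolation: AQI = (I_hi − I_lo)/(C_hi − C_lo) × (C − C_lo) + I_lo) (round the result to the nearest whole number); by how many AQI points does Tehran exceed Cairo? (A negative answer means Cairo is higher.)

Ulaanbaatar 77.386: bracket 50.974–109.542 → index 51–100; slope 49/58.568, offset 26.412.
AQI = 51 + 49/58.568·26.412 ≈ 73.10 ⇒ 73.
Cairo 15.657: bracket 0.000–50.973 → index 0–50; slope 50/50.973, offset 15.657.
AQI = 0 + 50/50.973·15.657 ≈ 15.36 ⇒ 15.
Tehran 82.134: bracket 50.974–109.542 → index 51–100; slope 49/58.568, offset 31.160.
AQI = 51 + 49/58.568·31.160 ≈ 77.07 ⇒ 77.
AQIs: Ulaanbaatar=73, Cairo=15, Tehran=77. Tehran (77) − Cairo (15) = 62.

62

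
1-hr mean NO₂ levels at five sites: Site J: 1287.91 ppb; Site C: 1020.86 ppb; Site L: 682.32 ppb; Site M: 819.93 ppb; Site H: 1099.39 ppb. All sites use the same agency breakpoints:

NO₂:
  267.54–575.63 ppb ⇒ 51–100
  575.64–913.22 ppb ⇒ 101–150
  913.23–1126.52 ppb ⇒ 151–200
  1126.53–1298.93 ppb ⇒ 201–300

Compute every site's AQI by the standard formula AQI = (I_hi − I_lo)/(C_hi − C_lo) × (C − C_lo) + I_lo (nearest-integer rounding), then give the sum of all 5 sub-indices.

916

Site J 1287.91: bracket 1126.53–1298.93 → index 201–300; slope 99/172.40, offset 161.38.
AQI = 201 + 99/172.40·161.38 ≈ 293.67 ⇒ 294.
Site C 1020.86: bracket 913.23–1126.52 → index 151–200; slope 49/213.29, offset 107.63.
AQI = 151 + 49/213.29·107.63 ≈ 175.73 ⇒ 176.
Site L: row 575.64–913.22 (AQI 101–150). (150−101)·(682.32−575.64)/(913.22−575.64) + 101 = 49·106.68/337.58 + 101 ≈ 116.48 → 116.
Site M: 819.93 lies in 575.64–913.22, so I_lo=101, I_hi=150, C_lo=575.64, C_hi=913.22.
(150−101)/(913.22−575.64) × (819.93−575.64) + 101 = 49/337.58 × 244.29 + 101 ≈ 136.46 → 136.
Site H: row 913.23–1126.52 (AQI 151–200). (200−151)·(1099.39−913.23)/(1126.52−913.23) + 151 = 49·186.16/213.29 + 151 ≈ 193.77 → 194.
AQIs: Site J=294, Site C=176, Site L=116, Site M=136, Site H=194. Sum = 294 + 176 + 116 + 136 + 194 = 916.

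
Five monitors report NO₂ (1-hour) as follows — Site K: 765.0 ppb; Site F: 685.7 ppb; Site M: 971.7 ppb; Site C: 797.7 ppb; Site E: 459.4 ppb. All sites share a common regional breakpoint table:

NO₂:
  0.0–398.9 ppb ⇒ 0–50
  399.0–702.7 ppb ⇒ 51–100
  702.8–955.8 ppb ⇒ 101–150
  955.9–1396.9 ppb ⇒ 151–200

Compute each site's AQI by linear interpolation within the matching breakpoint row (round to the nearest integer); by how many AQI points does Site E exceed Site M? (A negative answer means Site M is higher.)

-92

Site K: 765.0 lies in 702.8–955.8, so I_lo=101, I_hi=150, C_lo=702.8, C_hi=955.8.
(150−101)/(955.8−702.8) × (765.0−702.8) + 101 = 49/253.0 × 62.2 + 101 ≈ 113.05 → 113.
Site F: 685.7 ∈ [399.0, 702.7] ↔ index [51, 100].
51 + (685.7−399.0)·(100−51)/(702.7−399.0) = 51 + 286.7·49/303.7 ≈ 97.26, so AQI = 97.
Site M: row 955.9–1396.9 (AQI 151–200). (200−151)·(971.7−955.9)/(1396.9−955.9) + 151 = 49·15.8/441.0 + 151 ≈ 152.76 → 153.
Site C 797.7: bracket 702.8–955.8 → index 101–150; slope 49/253.0, offset 94.9.
AQI = 101 + 49/253.0·94.9 ≈ 119.38 ⇒ 119.
Site E: 459.4 ∈ [399.0, 702.7] ↔ index [51, 100].
51 + (459.4−399.0)·(100−51)/(702.7−399.0) = 51 + 60.4·49/303.7 ≈ 60.75, so AQI = 61.
AQIs: Site K=113, Site F=97, Site M=153, Site C=119, Site E=61. Site E (61) − Site M (153) = -92.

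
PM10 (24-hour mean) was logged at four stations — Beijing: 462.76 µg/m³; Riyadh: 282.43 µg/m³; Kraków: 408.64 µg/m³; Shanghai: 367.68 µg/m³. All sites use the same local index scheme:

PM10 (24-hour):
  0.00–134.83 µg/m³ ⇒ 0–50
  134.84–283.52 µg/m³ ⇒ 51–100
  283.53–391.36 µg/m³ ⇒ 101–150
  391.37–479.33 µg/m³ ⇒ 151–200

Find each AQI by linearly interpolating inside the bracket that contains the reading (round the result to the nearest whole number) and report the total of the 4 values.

Beijing: 462.76 lies in 391.37–479.33, so I_lo=151, I_hi=200, C_lo=391.37, C_hi=479.33.
(200−151)/(479.33−391.37) × (462.76−391.37) + 151 = 49/87.96 × 71.39 + 151 ≈ 190.77 → 191.
Riyadh: row 134.84–283.52 (AQI 51–100). (100−51)·(282.43−134.84)/(283.52−134.84) + 51 = 49·147.59/148.68 + 51 ≈ 99.64 → 100.
Kraków: 408.64 lies in 391.37–479.33, so I_lo=151, I_hi=200, C_lo=391.37, C_hi=479.33.
(200−151)/(479.33−391.37) × (408.64−391.37) + 151 = 49/87.96 × 17.27 + 151 ≈ 160.62 → 161.
Shanghai: 367.68 lies in 283.53–391.36, so I_lo=101, I_hi=150, C_lo=283.53, C_hi=391.36.
(150−101)/(391.36−283.53) × (367.68−283.53) + 101 = 49/107.83 × 84.15 + 101 ≈ 139.24 → 139.
AQIs: Beijing=191, Riyadh=100, Kraków=161, Shanghai=139. Sum = 191 + 100 + 161 + 139 = 591.

591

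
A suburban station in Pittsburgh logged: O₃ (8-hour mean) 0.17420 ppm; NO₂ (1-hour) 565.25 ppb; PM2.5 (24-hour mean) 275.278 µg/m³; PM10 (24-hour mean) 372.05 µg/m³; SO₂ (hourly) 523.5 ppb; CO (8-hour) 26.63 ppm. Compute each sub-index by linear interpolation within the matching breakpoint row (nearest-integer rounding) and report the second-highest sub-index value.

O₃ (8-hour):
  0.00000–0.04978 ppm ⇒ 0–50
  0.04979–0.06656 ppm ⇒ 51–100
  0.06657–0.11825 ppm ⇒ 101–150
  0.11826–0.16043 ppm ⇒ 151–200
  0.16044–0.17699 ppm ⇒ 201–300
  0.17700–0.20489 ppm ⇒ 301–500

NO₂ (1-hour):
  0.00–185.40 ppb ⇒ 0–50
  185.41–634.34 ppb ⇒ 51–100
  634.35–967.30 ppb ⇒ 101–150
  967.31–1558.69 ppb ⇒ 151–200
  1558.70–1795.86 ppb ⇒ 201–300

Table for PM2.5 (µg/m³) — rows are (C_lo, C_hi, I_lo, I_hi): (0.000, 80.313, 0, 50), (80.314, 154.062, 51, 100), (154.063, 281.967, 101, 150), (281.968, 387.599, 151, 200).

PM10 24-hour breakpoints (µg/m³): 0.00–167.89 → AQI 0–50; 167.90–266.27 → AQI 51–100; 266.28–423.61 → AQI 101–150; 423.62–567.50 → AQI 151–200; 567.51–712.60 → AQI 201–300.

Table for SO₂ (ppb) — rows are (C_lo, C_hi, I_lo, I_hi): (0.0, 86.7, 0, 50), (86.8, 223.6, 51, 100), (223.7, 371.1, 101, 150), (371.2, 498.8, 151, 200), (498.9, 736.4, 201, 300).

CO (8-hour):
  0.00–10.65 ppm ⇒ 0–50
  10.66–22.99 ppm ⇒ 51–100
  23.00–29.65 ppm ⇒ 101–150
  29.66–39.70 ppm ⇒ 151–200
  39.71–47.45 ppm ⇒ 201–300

O₃: 0.17420 ∈ [0.16044, 0.17699] ↔ index [201, 300].
201 + (0.17420−0.16044)·(300−201)/(0.17699−0.16044) = 201 + 0.01376·99/0.01655 ≈ 283.31, so AQI = 283.
NO₂: 565.25 lies in 185.41–634.34, so I_lo=51, I_hi=100, C_lo=185.41, C_hi=634.34.
(100−51)/(634.34−185.41) × (565.25−185.41) + 51 = 49/448.93 × 379.84 + 51 ≈ 92.46 → 92.
PM2.5: row 154.063–281.967 (AQI 101–150). (150−101)·(275.278−154.063)/(281.967−154.063) + 101 = 49·121.215/127.904 + 101 ≈ 147.44 → 147.
PM10: 372.05 ∈ [266.28, 423.61] ↔ index [101, 150].
101 + (372.05−266.28)·(150−101)/(423.61−266.28) = 101 + 105.77·49/157.33 ≈ 133.94, so AQI = 134.
SO₂: row 498.9–736.4 (AQI 201–300). (300−201)·(523.5−498.9)/(736.4−498.9) + 201 = 99·24.6/237.5 + 201 ≈ 211.25 → 211.
CO: 26.63 ∈ [23.00, 29.65] ↔ index [101, 150].
101 + (26.63−23.00)·(150−101)/(29.65−23.00) = 101 + 3.63·49/6.65 ≈ 127.75, so AQI = 128.
Sub-indices: O₃→283, NO₂→92, PM2.5→147, PM10→134, SO₂→211, CO→128. Ranked high→low: 283, 211, 147, 134, 128, 92. Second-highest sub-index = 211.

211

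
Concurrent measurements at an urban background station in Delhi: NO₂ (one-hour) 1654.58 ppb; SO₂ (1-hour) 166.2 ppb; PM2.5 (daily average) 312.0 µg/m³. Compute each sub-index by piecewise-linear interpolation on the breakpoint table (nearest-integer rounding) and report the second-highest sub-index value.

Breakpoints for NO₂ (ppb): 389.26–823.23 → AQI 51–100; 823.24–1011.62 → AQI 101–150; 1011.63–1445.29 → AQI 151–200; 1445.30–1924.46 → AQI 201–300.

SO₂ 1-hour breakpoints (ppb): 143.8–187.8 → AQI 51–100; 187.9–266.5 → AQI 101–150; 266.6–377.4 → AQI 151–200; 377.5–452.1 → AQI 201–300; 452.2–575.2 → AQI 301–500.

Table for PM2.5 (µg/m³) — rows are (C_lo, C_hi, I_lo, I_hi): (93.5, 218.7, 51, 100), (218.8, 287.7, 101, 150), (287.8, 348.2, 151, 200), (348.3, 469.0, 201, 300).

NO₂: 1654.58 lies in 1445.30–1924.46, so I_lo=201, I_hi=300, C_lo=1445.30, C_hi=1924.46.
(300−201)/(1924.46−1445.30) × (1654.58−1445.30) + 201 = 99/479.16 × 209.28 + 201 ≈ 244.24 → 244.
SO₂: row 143.8–187.8 (AQI 51–100). (100−51)·(166.2−143.8)/(187.8−143.8) + 51 = 49·22.4/44.0 + 51 ≈ 75.95 → 76.
PM2.5: row 287.8–348.2 (AQI 151–200). (200−151)·(312.0−287.8)/(348.2−287.8) + 151 = 49·24.2/60.4 + 151 ≈ 170.63 → 171.
Sub-indices: NO₂→244, SO₂→76, PM2.5→171. Ranked high→low: 244, 171, 76. Second-highest sub-index = 171.

171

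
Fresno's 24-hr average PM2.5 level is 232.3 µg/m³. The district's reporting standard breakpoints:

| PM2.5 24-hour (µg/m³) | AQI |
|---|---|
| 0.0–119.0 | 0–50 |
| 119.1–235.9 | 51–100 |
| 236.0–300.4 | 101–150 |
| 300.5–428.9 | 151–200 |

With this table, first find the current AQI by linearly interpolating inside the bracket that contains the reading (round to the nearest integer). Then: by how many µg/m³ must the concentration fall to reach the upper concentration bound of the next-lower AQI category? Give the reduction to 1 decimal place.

PM2.5 232.3: bracket 119.1–235.9 → index 51–100; slope 49/116.8, offset 113.2.
AQI = 51 + 49/116.8·113.2 ≈ 98.49 ⇒ 98.
Current AQI 98 is in the Moderate range (51–100). The next-lower category tops out at AQI 50, whose upper concentration bound is 119.0 µg/m³.
Reduction needed = 232.3 − 119.0 = 113.3 µg/m³.

113.3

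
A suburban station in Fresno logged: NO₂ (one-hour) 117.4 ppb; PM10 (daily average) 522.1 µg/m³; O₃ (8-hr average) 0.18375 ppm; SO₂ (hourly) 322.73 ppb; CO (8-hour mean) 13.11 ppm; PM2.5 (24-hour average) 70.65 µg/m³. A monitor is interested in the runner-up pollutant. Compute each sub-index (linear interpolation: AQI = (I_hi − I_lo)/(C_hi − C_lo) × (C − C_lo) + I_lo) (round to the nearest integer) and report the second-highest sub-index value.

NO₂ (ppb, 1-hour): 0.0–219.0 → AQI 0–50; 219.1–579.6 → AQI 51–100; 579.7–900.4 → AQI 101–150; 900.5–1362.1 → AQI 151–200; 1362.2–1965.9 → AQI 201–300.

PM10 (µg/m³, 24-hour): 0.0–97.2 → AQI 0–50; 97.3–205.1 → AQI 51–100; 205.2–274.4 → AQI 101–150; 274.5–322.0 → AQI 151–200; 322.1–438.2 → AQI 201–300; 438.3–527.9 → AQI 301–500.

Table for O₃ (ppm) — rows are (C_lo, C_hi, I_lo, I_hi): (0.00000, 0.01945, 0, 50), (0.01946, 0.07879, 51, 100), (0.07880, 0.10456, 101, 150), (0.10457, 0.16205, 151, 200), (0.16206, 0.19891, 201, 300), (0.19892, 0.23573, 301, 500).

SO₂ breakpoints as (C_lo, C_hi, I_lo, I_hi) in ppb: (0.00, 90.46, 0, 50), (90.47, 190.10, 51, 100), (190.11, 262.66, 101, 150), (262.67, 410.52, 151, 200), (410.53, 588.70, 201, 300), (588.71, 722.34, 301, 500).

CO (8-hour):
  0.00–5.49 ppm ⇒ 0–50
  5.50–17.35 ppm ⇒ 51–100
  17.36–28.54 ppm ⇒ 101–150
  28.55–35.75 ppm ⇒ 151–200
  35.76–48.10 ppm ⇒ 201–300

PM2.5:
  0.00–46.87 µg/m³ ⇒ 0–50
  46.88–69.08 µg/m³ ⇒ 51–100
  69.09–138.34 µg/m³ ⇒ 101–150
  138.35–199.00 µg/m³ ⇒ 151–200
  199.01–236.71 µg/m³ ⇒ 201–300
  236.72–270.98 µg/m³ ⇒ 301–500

259

NO₂: 117.4 ∈ [0.0, 219.0] ↔ index [0, 50].
0 + (117.4−0.0)·(50−0)/(219.0−0.0) = 0 + 117.4·50/219.0 ≈ 26.80, so AQI = 27.
PM10: 522.1 lies in 438.3–527.9, so I_lo=301, I_hi=500, C_lo=438.3, C_hi=527.9.
(500−301)/(527.9−438.3) × (522.1−438.3) + 301 = 199/89.6 × 83.8 + 301 ≈ 487.12 → 487.
O₃: row 0.16206–0.19891 (AQI 201–300). (300−201)·(0.18375−0.16206)/(0.19891−0.16206) + 201 = 99·0.02169/0.03685 + 201 ≈ 259.27 → 259.
SO₂: 322.73 lies in 262.67–410.52, so I_lo=151, I_hi=200, C_lo=262.67, C_hi=410.52.
(200−151)/(410.52−262.67) × (322.73−262.67) + 151 = 49/147.85 × 60.06 + 151 ≈ 170.90 → 171.
CO: row 5.50–17.35 (AQI 51–100). (100−51)·(13.11−5.50)/(17.35−5.50) + 51 = 49·7.61/11.85 + 51 ≈ 82.47 → 82.
PM2.5: 70.65 lies in 69.09–138.34, so I_lo=101, I_hi=150, C_lo=69.09, C_hi=138.34.
(150−101)/(138.34−69.09) × (70.65−69.09) + 101 = 49/69.25 × 1.56 + 101 ≈ 102.10 → 102.
Sub-indices: NO₂→27, PM10→487, O₃→259, SO₂→171, CO→82, PM2.5→102. Ranked high→low: 487, 259, 171, 102, 82, 27. Second-highest sub-index = 259.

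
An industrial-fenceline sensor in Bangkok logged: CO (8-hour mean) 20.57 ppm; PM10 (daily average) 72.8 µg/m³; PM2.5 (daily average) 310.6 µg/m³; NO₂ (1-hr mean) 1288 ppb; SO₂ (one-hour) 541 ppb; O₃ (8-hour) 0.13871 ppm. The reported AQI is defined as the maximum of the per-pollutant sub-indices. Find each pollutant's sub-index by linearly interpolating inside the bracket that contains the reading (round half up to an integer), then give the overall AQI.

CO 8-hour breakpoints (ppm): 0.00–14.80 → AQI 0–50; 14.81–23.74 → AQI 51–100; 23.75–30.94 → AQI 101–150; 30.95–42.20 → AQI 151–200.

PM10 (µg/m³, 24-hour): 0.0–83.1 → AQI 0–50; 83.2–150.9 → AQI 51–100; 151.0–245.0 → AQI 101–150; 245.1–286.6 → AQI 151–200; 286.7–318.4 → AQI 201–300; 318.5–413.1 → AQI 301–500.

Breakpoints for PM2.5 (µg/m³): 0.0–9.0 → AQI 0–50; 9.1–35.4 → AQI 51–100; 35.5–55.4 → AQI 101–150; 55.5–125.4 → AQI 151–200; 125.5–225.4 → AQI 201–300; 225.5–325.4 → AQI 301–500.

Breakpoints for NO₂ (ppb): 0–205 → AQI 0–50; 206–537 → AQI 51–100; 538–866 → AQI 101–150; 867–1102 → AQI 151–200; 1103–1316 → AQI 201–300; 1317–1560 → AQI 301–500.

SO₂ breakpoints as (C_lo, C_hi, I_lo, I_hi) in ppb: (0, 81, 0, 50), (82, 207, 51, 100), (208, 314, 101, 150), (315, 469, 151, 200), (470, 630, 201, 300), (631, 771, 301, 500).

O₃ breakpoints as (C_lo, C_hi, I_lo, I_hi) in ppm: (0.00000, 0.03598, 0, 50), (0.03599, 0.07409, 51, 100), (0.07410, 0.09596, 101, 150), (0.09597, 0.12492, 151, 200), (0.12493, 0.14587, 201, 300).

CO: row 14.81–23.74 (AQI 51–100). (100−51)·(20.57−14.81)/(23.74−14.81) + 51 = 49·5.76/8.93 + 51 ≈ 82.61 → 83.
PM10 72.8: bracket 0.0–83.1 → index 0–50; slope 50/83.1, offset 72.8.
AQI = 0 + 50/83.1·72.8 ≈ 43.80 ⇒ 44.
PM2.5 310.6: bracket 225.5–325.4 → index 301–500; slope 199/99.9, offset 85.1.
AQI = 301 + 199/99.9·85.1 ≈ 470.52 ⇒ 471.
NO₂: 1288 ∈ [1103, 1316] ↔ index [201, 300].
201 + (1288−1103)·(300−201)/(1316−1103) = 201 + 185·99/213 ≈ 286.99, so AQI = 287.
SO₂: row 470–630 (AQI 201–300). (300−201)·(541−470)/(630−470) + 201 = 99·71/160 + 201 ≈ 244.93 → 245.
O₃: 0.13871 lies in 0.12493–0.14587, so I_lo=201, I_hi=300, C_lo=0.12493, C_hi=0.14587.
(300−201)/(0.14587−0.12493) × (0.13871−0.12493) + 201 = 99/0.02094 × 0.01378 + 201 ≈ 266.15 → 266.
Sub-indices: CO→83, PM10→44, PM2.5→471, NO₂→287, SO₂→245, O₃→266. Overall AQI = max = 471; dominant pollutant is PM2.5.

471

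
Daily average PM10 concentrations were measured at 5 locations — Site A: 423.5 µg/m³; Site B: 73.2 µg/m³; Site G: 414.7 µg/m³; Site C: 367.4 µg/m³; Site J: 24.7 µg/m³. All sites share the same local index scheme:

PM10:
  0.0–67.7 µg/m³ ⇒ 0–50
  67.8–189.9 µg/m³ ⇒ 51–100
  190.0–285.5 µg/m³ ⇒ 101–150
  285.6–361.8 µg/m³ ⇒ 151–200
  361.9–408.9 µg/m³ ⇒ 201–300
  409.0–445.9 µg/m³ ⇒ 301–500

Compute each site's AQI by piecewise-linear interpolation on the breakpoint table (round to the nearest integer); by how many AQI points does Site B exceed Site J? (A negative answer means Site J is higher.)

Site A: 423.5 ∈ [409.0, 445.9] ↔ index [301, 500].
301 + (423.5−409.0)·(500−301)/(445.9−409.0) = 301 + 14.5·199/36.9 ≈ 379.20, so AQI = 379.
Site B 73.2: bracket 67.8–189.9 → index 51–100; slope 49/122.1, offset 5.4.
AQI = 51 + 49/122.1·5.4 ≈ 53.17 ⇒ 53.
Site G: 414.7 ∈ [409.0, 445.9] ↔ index [301, 500].
301 + (414.7−409.0)·(500−301)/(445.9−409.0) = 301 + 5.7·199/36.9 ≈ 331.74, so AQI = 332.
Site C 367.4: bracket 361.9–408.9 → index 201–300; slope 99/47.0, offset 5.5.
AQI = 201 + 99/47.0·5.5 ≈ 212.59 ⇒ 213.
Site J: row 0.0–67.7 (AQI 0–50). (50−0)·(24.7−0.0)/(67.7−0.0) + 0 = 50·24.7/67.7 + 0 ≈ 18.24 → 18.
AQIs: Site A=379, Site B=53, Site G=332, Site C=213, Site J=18. Site B (53) − Site J (18) = 35.

35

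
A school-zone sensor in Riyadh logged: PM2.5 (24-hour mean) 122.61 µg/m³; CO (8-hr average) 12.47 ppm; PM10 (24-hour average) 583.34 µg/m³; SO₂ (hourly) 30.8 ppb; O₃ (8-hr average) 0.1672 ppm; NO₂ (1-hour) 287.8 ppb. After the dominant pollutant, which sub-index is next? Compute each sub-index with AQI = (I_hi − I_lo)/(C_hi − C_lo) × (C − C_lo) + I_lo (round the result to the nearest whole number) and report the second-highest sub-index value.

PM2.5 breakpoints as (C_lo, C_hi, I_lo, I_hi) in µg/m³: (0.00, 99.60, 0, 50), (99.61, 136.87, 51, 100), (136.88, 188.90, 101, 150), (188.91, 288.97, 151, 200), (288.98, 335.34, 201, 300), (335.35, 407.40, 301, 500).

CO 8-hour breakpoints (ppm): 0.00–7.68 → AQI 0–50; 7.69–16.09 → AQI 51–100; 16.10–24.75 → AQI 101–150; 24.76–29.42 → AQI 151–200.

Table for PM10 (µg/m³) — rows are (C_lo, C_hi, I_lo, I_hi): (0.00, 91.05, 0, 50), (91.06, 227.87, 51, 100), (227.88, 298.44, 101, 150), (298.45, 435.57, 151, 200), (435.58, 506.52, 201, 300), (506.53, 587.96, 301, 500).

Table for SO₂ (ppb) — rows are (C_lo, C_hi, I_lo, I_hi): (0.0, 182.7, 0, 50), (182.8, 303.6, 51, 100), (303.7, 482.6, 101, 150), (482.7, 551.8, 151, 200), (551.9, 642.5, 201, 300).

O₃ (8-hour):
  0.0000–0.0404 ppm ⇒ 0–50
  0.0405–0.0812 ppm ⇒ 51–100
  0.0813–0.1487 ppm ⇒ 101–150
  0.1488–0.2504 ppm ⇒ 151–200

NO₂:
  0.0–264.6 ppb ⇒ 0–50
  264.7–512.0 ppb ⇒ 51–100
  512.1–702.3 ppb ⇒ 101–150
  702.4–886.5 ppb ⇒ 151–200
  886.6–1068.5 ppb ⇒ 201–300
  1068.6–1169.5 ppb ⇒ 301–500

PM2.5: 122.61 lies in 99.61–136.87, so I_lo=51, I_hi=100, C_lo=99.61, C_hi=136.87.
(100−51)/(136.87−99.61) × (122.61−99.61) + 51 = 49/37.26 × 23.00 + 51 ≈ 81.25 → 81.
CO: row 7.69–16.09 (AQI 51–100). (100−51)·(12.47−7.69)/(16.09−7.69) + 51 = 49·4.78/8.40 + 51 ≈ 78.88 → 79.
PM10: 583.34 ∈ [506.53, 587.96] ↔ index [301, 500].
301 + (583.34−506.53)·(500−301)/(587.96−506.53) = 301 + 76.81·199/81.43 ≈ 488.71, so AQI = 489.
SO₂ 30.8: bracket 0.0–182.7 → index 0–50; slope 50/182.7, offset 30.8.
AQI = 0 + 50/182.7·30.8 ≈ 8.43 ⇒ 8.
O₃: row 0.1488–0.2504 (AQI 151–200). (200−151)·(0.1672−0.1488)/(0.2504−0.1488) + 151 = 49·0.0184/0.1016 + 151 ≈ 159.87 → 160.
NO₂ 287.8: bracket 264.7–512.0 → index 51–100; slope 49/247.3, offset 23.1.
AQI = 51 + 49/247.3·23.1 ≈ 55.58 ⇒ 56.
Sub-indices: PM2.5→81, CO→79, PM10→489, SO₂→8, O₃→160, NO₂→56. Ranked high→low: 489, 160, 81, 79, 56, 8. Second-highest sub-index = 160.

160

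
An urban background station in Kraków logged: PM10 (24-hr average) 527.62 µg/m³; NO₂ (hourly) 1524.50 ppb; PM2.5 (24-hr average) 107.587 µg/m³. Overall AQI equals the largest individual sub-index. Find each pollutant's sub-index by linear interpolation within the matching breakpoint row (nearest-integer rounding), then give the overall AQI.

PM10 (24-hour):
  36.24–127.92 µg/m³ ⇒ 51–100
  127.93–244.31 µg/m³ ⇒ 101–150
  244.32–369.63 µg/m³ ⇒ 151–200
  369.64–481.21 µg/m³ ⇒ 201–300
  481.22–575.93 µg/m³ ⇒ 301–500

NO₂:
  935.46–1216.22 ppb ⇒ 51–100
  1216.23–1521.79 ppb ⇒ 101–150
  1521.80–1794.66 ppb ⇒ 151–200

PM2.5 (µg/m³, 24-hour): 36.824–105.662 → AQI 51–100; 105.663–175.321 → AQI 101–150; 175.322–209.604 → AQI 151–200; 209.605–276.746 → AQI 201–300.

398

PM10 527.62: bracket 481.22–575.93 → index 301–500; slope 199/94.71, offset 46.40.
AQI = 301 + 199/94.71·46.40 ≈ 398.49 ⇒ 398.
NO₂: 1524.50 ∈ [1521.80, 1794.66] ↔ index [151, 200].
151 + (1524.50−1521.80)·(200−151)/(1794.66−1521.80) = 151 + 2.70·49/272.86 ≈ 151.48, so AQI = 151.
PM2.5: 107.587 lies in 105.663–175.321, so I_lo=101, I_hi=150, C_lo=105.663, C_hi=175.321.
(150−101)/(175.321−105.663) × (107.587−105.663) + 101 = 49/69.658 × 1.924 + 101 ≈ 102.35 → 102.
Sub-indices: PM10→398, NO₂→151, PM2.5→102. Overall AQI = max = 398; dominant pollutant is PM10.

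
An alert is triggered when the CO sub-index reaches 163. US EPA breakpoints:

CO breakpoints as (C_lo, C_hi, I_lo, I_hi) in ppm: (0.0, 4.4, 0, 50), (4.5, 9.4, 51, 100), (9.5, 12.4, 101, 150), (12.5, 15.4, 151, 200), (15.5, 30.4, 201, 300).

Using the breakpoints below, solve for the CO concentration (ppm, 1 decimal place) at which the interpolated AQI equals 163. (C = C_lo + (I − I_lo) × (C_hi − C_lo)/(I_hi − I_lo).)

13.2

AQI 163 lies in the 151–200 band, which corresponds to 12.5–15.4 ppm.
C = 12.5 + (163−151)×(15.4−12.5)/(200−151) = 12.5 + 12×2.9/49 ≈ 13.210 ppm → 13.2 ppm to 1 dp.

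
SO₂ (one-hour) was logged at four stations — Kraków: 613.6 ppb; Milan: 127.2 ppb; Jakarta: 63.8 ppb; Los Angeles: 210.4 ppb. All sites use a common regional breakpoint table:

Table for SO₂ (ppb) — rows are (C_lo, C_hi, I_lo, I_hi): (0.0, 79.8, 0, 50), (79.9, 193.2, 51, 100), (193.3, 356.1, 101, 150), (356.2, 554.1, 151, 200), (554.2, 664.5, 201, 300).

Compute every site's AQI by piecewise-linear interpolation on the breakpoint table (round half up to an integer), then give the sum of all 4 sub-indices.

471

Kraków: 613.6 ∈ [554.2, 664.5] ↔ index [201, 300].
201 + (613.6−554.2)·(300−201)/(664.5−554.2) = 201 + 59.4·99/110.3 ≈ 254.31, so AQI = 254.
Milan: 127.2 lies in 79.9–193.2, so I_lo=51, I_hi=100, C_lo=79.9, C_hi=193.2.
(100−51)/(193.2−79.9) × (127.2−79.9) + 51 = 49/113.3 × 47.3 + 51 ≈ 71.46 → 71.
Jakarta: row 0.0–79.8 (AQI 0–50). (50−0)·(63.8−0.0)/(79.8−0.0) + 0 = 50·63.8/79.8 + 0 ≈ 39.97 → 40.
Los Angeles: row 193.3–356.1 (AQI 101–150). (150−101)·(210.4−193.3)/(356.1−193.3) + 101 = 49·17.1/162.8 + 101 ≈ 106.15 → 106.
AQIs: Kraków=254, Milan=71, Jakarta=40, Los Angeles=106. Sum = 254 + 71 + 40 + 106 = 471.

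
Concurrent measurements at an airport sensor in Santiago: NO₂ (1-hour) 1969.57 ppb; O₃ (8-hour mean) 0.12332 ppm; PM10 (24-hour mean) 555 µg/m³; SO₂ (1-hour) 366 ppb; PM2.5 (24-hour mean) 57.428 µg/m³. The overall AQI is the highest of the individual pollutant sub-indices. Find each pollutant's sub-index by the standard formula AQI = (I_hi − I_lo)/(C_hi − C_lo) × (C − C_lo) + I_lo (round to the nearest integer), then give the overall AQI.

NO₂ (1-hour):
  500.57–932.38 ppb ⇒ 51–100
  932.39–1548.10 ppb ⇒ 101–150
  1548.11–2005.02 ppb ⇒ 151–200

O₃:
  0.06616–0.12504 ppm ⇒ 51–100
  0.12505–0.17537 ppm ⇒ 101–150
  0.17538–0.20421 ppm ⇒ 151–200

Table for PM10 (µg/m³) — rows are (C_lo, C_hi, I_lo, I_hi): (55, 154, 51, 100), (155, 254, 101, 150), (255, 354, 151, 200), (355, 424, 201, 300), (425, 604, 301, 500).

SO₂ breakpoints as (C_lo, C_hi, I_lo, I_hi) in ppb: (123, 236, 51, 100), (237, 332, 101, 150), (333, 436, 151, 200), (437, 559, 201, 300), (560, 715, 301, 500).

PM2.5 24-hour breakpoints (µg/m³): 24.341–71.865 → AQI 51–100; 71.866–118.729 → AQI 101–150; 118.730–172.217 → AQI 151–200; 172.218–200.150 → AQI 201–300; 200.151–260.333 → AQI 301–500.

NO₂: 1969.57 lies in 1548.11–2005.02, so I_lo=151, I_hi=200, C_lo=1548.11, C_hi=2005.02.
(200−151)/(2005.02−1548.11) × (1969.57−1548.11) + 151 = 49/456.91 × 421.46 + 151 ≈ 196.20 → 196.
O₃: 0.12332 lies in 0.06616–0.12504, so I_lo=51, I_hi=100, C_lo=0.06616, C_hi=0.12504.
(100−51)/(0.12504−0.06616) × (0.12332−0.06616) + 51 = 49/0.05888 × 0.05716 + 51 ≈ 98.57 → 99.
PM10 555: bracket 425–604 → index 301–500; slope 199/179, offset 130.
AQI = 301 + 199/179·130 ≈ 445.53 ⇒ 446.
SO₂ 366: bracket 333–436 → index 151–200; slope 49/103, offset 33.
AQI = 151 + 49/103·33 ≈ 166.70 ⇒ 167.
PM2.5: 57.428 lies in 24.341–71.865, so I_lo=51, I_hi=100, C_lo=24.341, C_hi=71.865.
(100−51)/(71.865−24.341) × (57.428−24.341) + 51 = 49/47.524 × 33.087 + 51 ≈ 85.11 → 85.
Sub-indices: NO₂→196, O₃→99, PM10→446, SO₂→167, PM2.5→85. Overall AQI = max = 446; dominant pollutant is PM10.
AQI 446: Hazardous.

446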